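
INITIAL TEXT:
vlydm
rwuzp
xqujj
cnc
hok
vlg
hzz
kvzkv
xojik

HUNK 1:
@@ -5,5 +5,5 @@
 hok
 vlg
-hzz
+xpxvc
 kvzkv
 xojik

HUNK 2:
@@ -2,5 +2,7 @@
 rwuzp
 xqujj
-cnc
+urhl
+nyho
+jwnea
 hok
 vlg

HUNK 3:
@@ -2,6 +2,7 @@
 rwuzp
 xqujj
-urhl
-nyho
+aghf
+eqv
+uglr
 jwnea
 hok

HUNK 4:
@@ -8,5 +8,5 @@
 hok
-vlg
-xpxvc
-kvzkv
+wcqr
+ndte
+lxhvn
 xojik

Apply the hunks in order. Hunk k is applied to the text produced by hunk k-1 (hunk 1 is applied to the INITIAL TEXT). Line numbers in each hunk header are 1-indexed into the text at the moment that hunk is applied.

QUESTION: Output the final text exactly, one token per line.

Answer: vlydm
rwuzp
xqujj
aghf
eqv
uglr
jwnea
hok
wcqr
ndte
lxhvn
xojik

Derivation:
Hunk 1: at line 5 remove [hzz] add [xpxvc] -> 9 lines: vlydm rwuzp xqujj cnc hok vlg xpxvc kvzkv xojik
Hunk 2: at line 2 remove [cnc] add [urhl,nyho,jwnea] -> 11 lines: vlydm rwuzp xqujj urhl nyho jwnea hok vlg xpxvc kvzkv xojik
Hunk 3: at line 2 remove [urhl,nyho] add [aghf,eqv,uglr] -> 12 lines: vlydm rwuzp xqujj aghf eqv uglr jwnea hok vlg xpxvc kvzkv xojik
Hunk 4: at line 8 remove [vlg,xpxvc,kvzkv] add [wcqr,ndte,lxhvn] -> 12 lines: vlydm rwuzp xqujj aghf eqv uglr jwnea hok wcqr ndte lxhvn xojik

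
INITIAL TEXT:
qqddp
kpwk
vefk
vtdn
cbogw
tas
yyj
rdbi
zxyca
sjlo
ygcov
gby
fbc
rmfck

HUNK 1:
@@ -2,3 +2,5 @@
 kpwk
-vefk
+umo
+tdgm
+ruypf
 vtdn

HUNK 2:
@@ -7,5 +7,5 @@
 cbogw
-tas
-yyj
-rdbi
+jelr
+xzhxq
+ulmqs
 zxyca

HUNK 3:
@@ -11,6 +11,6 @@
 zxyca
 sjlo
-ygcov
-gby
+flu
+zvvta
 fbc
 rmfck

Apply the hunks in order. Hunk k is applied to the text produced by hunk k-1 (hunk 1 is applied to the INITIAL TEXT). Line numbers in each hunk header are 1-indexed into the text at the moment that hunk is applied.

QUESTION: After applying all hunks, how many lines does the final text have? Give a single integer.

Answer: 16

Derivation:
Hunk 1: at line 2 remove [vefk] add [umo,tdgm,ruypf] -> 16 lines: qqddp kpwk umo tdgm ruypf vtdn cbogw tas yyj rdbi zxyca sjlo ygcov gby fbc rmfck
Hunk 2: at line 7 remove [tas,yyj,rdbi] add [jelr,xzhxq,ulmqs] -> 16 lines: qqddp kpwk umo tdgm ruypf vtdn cbogw jelr xzhxq ulmqs zxyca sjlo ygcov gby fbc rmfck
Hunk 3: at line 11 remove [ygcov,gby] add [flu,zvvta] -> 16 lines: qqddp kpwk umo tdgm ruypf vtdn cbogw jelr xzhxq ulmqs zxyca sjlo flu zvvta fbc rmfck
Final line count: 16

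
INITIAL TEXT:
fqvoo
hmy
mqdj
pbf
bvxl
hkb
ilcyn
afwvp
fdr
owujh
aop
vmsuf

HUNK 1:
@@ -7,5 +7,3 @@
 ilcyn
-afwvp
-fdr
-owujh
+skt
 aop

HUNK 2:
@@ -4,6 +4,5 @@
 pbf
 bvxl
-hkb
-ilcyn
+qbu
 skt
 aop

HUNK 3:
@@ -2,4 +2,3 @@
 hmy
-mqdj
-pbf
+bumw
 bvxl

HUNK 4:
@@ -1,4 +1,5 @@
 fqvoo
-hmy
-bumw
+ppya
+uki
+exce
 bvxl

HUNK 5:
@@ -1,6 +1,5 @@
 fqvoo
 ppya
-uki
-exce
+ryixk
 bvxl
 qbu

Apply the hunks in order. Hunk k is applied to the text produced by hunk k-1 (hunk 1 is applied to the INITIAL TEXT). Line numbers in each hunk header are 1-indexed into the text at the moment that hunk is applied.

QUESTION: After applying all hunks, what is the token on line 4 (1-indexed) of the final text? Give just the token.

Hunk 1: at line 7 remove [afwvp,fdr,owujh] add [skt] -> 10 lines: fqvoo hmy mqdj pbf bvxl hkb ilcyn skt aop vmsuf
Hunk 2: at line 4 remove [hkb,ilcyn] add [qbu] -> 9 lines: fqvoo hmy mqdj pbf bvxl qbu skt aop vmsuf
Hunk 3: at line 2 remove [mqdj,pbf] add [bumw] -> 8 lines: fqvoo hmy bumw bvxl qbu skt aop vmsuf
Hunk 4: at line 1 remove [hmy,bumw] add [ppya,uki,exce] -> 9 lines: fqvoo ppya uki exce bvxl qbu skt aop vmsuf
Hunk 5: at line 1 remove [uki,exce] add [ryixk] -> 8 lines: fqvoo ppya ryixk bvxl qbu skt aop vmsuf
Final line 4: bvxl

Answer: bvxl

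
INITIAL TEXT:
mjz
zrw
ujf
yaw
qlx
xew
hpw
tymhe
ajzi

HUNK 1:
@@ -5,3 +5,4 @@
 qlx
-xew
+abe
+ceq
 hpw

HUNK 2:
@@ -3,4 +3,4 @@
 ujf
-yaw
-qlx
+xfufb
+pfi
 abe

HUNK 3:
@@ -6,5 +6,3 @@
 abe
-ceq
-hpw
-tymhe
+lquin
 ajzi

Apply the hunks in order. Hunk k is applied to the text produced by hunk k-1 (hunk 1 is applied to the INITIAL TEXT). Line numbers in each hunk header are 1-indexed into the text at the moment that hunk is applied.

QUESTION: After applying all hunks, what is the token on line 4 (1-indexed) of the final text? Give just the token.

Hunk 1: at line 5 remove [xew] add [abe,ceq] -> 10 lines: mjz zrw ujf yaw qlx abe ceq hpw tymhe ajzi
Hunk 2: at line 3 remove [yaw,qlx] add [xfufb,pfi] -> 10 lines: mjz zrw ujf xfufb pfi abe ceq hpw tymhe ajzi
Hunk 3: at line 6 remove [ceq,hpw,tymhe] add [lquin] -> 8 lines: mjz zrw ujf xfufb pfi abe lquin ajzi
Final line 4: xfufb

Answer: xfufb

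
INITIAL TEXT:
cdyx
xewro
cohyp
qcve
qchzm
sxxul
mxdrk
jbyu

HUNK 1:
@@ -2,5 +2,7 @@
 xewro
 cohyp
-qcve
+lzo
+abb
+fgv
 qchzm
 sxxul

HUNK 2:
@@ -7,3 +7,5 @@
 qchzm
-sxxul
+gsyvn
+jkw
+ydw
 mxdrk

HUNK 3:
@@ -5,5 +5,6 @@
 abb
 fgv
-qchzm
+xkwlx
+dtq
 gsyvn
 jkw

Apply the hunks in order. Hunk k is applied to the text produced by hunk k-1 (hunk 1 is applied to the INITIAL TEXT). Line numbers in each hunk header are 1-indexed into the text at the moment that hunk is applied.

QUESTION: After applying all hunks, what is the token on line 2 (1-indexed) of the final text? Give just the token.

Answer: xewro

Derivation:
Hunk 1: at line 2 remove [qcve] add [lzo,abb,fgv] -> 10 lines: cdyx xewro cohyp lzo abb fgv qchzm sxxul mxdrk jbyu
Hunk 2: at line 7 remove [sxxul] add [gsyvn,jkw,ydw] -> 12 lines: cdyx xewro cohyp lzo abb fgv qchzm gsyvn jkw ydw mxdrk jbyu
Hunk 3: at line 5 remove [qchzm] add [xkwlx,dtq] -> 13 lines: cdyx xewro cohyp lzo abb fgv xkwlx dtq gsyvn jkw ydw mxdrk jbyu
Final line 2: xewro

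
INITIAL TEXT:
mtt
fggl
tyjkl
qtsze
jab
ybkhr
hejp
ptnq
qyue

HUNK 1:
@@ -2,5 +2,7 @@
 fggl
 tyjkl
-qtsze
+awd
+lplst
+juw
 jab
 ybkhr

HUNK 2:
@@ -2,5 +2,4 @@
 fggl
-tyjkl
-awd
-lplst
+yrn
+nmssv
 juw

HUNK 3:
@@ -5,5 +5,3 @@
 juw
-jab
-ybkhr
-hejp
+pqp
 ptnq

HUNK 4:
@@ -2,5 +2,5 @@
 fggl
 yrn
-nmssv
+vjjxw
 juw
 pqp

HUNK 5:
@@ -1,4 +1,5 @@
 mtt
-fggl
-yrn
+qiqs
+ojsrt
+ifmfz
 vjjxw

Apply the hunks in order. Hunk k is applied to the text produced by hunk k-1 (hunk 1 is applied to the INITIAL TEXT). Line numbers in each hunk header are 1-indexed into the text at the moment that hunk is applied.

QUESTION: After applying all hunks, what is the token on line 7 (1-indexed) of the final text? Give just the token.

Hunk 1: at line 2 remove [qtsze] add [awd,lplst,juw] -> 11 lines: mtt fggl tyjkl awd lplst juw jab ybkhr hejp ptnq qyue
Hunk 2: at line 2 remove [tyjkl,awd,lplst] add [yrn,nmssv] -> 10 lines: mtt fggl yrn nmssv juw jab ybkhr hejp ptnq qyue
Hunk 3: at line 5 remove [jab,ybkhr,hejp] add [pqp] -> 8 lines: mtt fggl yrn nmssv juw pqp ptnq qyue
Hunk 4: at line 2 remove [nmssv] add [vjjxw] -> 8 lines: mtt fggl yrn vjjxw juw pqp ptnq qyue
Hunk 5: at line 1 remove [fggl,yrn] add [qiqs,ojsrt,ifmfz] -> 9 lines: mtt qiqs ojsrt ifmfz vjjxw juw pqp ptnq qyue
Final line 7: pqp

Answer: pqp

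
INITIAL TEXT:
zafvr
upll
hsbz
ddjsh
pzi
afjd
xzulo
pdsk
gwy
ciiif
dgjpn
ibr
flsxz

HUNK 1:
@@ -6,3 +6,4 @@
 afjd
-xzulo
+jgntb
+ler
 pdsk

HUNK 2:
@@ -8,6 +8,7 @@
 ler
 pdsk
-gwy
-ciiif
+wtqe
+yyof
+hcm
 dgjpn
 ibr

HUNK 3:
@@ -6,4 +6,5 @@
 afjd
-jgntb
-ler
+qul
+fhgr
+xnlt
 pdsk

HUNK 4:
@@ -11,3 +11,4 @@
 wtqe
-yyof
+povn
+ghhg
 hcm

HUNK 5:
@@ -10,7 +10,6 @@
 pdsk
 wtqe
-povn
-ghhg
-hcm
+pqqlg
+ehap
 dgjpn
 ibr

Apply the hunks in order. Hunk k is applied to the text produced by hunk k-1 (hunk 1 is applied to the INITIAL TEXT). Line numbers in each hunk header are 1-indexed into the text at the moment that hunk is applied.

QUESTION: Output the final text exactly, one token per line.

Answer: zafvr
upll
hsbz
ddjsh
pzi
afjd
qul
fhgr
xnlt
pdsk
wtqe
pqqlg
ehap
dgjpn
ibr
flsxz

Derivation:
Hunk 1: at line 6 remove [xzulo] add [jgntb,ler] -> 14 lines: zafvr upll hsbz ddjsh pzi afjd jgntb ler pdsk gwy ciiif dgjpn ibr flsxz
Hunk 2: at line 8 remove [gwy,ciiif] add [wtqe,yyof,hcm] -> 15 lines: zafvr upll hsbz ddjsh pzi afjd jgntb ler pdsk wtqe yyof hcm dgjpn ibr flsxz
Hunk 3: at line 6 remove [jgntb,ler] add [qul,fhgr,xnlt] -> 16 lines: zafvr upll hsbz ddjsh pzi afjd qul fhgr xnlt pdsk wtqe yyof hcm dgjpn ibr flsxz
Hunk 4: at line 11 remove [yyof] add [povn,ghhg] -> 17 lines: zafvr upll hsbz ddjsh pzi afjd qul fhgr xnlt pdsk wtqe povn ghhg hcm dgjpn ibr flsxz
Hunk 5: at line 10 remove [povn,ghhg,hcm] add [pqqlg,ehap] -> 16 lines: zafvr upll hsbz ddjsh pzi afjd qul fhgr xnlt pdsk wtqe pqqlg ehap dgjpn ibr flsxz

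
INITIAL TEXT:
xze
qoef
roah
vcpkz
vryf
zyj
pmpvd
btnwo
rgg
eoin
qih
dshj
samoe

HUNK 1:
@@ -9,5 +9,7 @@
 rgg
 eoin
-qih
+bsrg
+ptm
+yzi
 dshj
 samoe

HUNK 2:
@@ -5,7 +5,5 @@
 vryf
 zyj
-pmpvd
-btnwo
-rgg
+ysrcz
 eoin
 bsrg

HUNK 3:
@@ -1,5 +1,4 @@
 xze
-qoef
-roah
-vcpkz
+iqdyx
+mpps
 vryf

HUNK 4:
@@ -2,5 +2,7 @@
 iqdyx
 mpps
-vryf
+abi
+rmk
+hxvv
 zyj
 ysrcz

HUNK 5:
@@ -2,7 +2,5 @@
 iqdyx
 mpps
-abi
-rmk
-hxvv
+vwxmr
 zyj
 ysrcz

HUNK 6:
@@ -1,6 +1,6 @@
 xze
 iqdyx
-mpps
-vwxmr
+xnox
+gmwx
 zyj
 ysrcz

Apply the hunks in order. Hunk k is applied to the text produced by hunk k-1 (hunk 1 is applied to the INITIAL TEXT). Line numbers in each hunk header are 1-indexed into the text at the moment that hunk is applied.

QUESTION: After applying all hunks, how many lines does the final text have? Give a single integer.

Hunk 1: at line 9 remove [qih] add [bsrg,ptm,yzi] -> 15 lines: xze qoef roah vcpkz vryf zyj pmpvd btnwo rgg eoin bsrg ptm yzi dshj samoe
Hunk 2: at line 5 remove [pmpvd,btnwo,rgg] add [ysrcz] -> 13 lines: xze qoef roah vcpkz vryf zyj ysrcz eoin bsrg ptm yzi dshj samoe
Hunk 3: at line 1 remove [qoef,roah,vcpkz] add [iqdyx,mpps] -> 12 lines: xze iqdyx mpps vryf zyj ysrcz eoin bsrg ptm yzi dshj samoe
Hunk 4: at line 2 remove [vryf] add [abi,rmk,hxvv] -> 14 lines: xze iqdyx mpps abi rmk hxvv zyj ysrcz eoin bsrg ptm yzi dshj samoe
Hunk 5: at line 2 remove [abi,rmk,hxvv] add [vwxmr] -> 12 lines: xze iqdyx mpps vwxmr zyj ysrcz eoin bsrg ptm yzi dshj samoe
Hunk 6: at line 1 remove [mpps,vwxmr] add [xnox,gmwx] -> 12 lines: xze iqdyx xnox gmwx zyj ysrcz eoin bsrg ptm yzi dshj samoe
Final line count: 12

Answer: 12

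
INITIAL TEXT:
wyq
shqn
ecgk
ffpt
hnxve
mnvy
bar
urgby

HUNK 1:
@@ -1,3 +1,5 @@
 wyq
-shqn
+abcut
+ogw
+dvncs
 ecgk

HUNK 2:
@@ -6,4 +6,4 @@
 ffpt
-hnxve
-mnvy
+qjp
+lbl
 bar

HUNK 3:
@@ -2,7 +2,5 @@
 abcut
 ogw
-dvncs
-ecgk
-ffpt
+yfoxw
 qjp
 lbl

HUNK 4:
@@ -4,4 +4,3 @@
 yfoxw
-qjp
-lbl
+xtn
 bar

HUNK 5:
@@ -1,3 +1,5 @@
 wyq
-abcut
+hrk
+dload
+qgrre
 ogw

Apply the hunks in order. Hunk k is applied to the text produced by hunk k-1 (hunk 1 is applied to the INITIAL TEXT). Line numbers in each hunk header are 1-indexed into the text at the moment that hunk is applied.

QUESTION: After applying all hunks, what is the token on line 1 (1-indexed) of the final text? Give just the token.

Hunk 1: at line 1 remove [shqn] add [abcut,ogw,dvncs] -> 10 lines: wyq abcut ogw dvncs ecgk ffpt hnxve mnvy bar urgby
Hunk 2: at line 6 remove [hnxve,mnvy] add [qjp,lbl] -> 10 lines: wyq abcut ogw dvncs ecgk ffpt qjp lbl bar urgby
Hunk 3: at line 2 remove [dvncs,ecgk,ffpt] add [yfoxw] -> 8 lines: wyq abcut ogw yfoxw qjp lbl bar urgby
Hunk 4: at line 4 remove [qjp,lbl] add [xtn] -> 7 lines: wyq abcut ogw yfoxw xtn bar urgby
Hunk 5: at line 1 remove [abcut] add [hrk,dload,qgrre] -> 9 lines: wyq hrk dload qgrre ogw yfoxw xtn bar urgby
Final line 1: wyq

Answer: wyq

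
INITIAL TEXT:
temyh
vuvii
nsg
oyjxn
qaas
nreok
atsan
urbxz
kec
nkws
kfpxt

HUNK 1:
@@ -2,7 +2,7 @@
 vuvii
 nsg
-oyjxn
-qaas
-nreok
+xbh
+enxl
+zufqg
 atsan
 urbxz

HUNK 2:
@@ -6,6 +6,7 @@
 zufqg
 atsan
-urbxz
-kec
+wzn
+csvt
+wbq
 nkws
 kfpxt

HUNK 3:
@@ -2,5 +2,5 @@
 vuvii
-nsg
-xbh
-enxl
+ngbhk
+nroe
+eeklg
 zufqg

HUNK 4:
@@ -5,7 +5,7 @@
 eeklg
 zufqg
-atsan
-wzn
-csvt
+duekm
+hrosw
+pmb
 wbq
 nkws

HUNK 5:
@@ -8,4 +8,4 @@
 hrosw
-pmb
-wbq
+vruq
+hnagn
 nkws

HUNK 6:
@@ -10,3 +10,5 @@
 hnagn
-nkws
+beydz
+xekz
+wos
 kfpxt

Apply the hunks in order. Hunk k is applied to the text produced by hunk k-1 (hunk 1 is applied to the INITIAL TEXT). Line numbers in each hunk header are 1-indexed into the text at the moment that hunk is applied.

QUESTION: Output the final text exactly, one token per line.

Answer: temyh
vuvii
ngbhk
nroe
eeklg
zufqg
duekm
hrosw
vruq
hnagn
beydz
xekz
wos
kfpxt

Derivation:
Hunk 1: at line 2 remove [oyjxn,qaas,nreok] add [xbh,enxl,zufqg] -> 11 lines: temyh vuvii nsg xbh enxl zufqg atsan urbxz kec nkws kfpxt
Hunk 2: at line 6 remove [urbxz,kec] add [wzn,csvt,wbq] -> 12 lines: temyh vuvii nsg xbh enxl zufqg atsan wzn csvt wbq nkws kfpxt
Hunk 3: at line 2 remove [nsg,xbh,enxl] add [ngbhk,nroe,eeklg] -> 12 lines: temyh vuvii ngbhk nroe eeklg zufqg atsan wzn csvt wbq nkws kfpxt
Hunk 4: at line 5 remove [atsan,wzn,csvt] add [duekm,hrosw,pmb] -> 12 lines: temyh vuvii ngbhk nroe eeklg zufqg duekm hrosw pmb wbq nkws kfpxt
Hunk 5: at line 8 remove [pmb,wbq] add [vruq,hnagn] -> 12 lines: temyh vuvii ngbhk nroe eeklg zufqg duekm hrosw vruq hnagn nkws kfpxt
Hunk 6: at line 10 remove [nkws] add [beydz,xekz,wos] -> 14 lines: temyh vuvii ngbhk nroe eeklg zufqg duekm hrosw vruq hnagn beydz xekz wos kfpxt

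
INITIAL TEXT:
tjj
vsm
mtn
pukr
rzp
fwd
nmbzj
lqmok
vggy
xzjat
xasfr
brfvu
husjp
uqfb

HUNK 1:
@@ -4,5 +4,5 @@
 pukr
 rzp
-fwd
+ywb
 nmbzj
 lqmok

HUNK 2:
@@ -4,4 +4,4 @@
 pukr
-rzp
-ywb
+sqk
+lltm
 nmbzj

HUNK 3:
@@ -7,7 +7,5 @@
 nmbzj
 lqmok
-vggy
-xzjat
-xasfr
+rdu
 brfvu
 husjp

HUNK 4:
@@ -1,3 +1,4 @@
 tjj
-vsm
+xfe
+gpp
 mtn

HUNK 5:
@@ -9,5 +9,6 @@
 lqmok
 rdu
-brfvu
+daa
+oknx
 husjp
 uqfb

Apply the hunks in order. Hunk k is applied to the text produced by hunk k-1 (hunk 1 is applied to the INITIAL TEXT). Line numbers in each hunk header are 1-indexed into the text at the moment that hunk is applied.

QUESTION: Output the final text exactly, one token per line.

Answer: tjj
xfe
gpp
mtn
pukr
sqk
lltm
nmbzj
lqmok
rdu
daa
oknx
husjp
uqfb

Derivation:
Hunk 1: at line 4 remove [fwd] add [ywb] -> 14 lines: tjj vsm mtn pukr rzp ywb nmbzj lqmok vggy xzjat xasfr brfvu husjp uqfb
Hunk 2: at line 4 remove [rzp,ywb] add [sqk,lltm] -> 14 lines: tjj vsm mtn pukr sqk lltm nmbzj lqmok vggy xzjat xasfr brfvu husjp uqfb
Hunk 3: at line 7 remove [vggy,xzjat,xasfr] add [rdu] -> 12 lines: tjj vsm mtn pukr sqk lltm nmbzj lqmok rdu brfvu husjp uqfb
Hunk 4: at line 1 remove [vsm] add [xfe,gpp] -> 13 lines: tjj xfe gpp mtn pukr sqk lltm nmbzj lqmok rdu brfvu husjp uqfb
Hunk 5: at line 9 remove [brfvu] add [daa,oknx] -> 14 lines: tjj xfe gpp mtn pukr sqk lltm nmbzj lqmok rdu daa oknx husjp uqfb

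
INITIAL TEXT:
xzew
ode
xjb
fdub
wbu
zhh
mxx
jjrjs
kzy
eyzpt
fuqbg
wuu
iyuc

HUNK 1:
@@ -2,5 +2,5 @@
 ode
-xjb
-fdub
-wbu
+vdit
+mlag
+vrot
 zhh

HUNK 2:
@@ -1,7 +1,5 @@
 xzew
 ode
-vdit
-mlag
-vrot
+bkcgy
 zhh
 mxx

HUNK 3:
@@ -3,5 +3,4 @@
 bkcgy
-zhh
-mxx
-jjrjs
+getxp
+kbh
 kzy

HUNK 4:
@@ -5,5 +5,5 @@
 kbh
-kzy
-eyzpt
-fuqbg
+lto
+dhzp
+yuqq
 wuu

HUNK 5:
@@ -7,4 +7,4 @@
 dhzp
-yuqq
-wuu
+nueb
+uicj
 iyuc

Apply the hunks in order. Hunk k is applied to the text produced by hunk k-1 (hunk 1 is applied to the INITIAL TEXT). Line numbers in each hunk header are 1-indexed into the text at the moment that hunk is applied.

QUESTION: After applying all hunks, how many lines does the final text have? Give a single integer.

Hunk 1: at line 2 remove [xjb,fdub,wbu] add [vdit,mlag,vrot] -> 13 lines: xzew ode vdit mlag vrot zhh mxx jjrjs kzy eyzpt fuqbg wuu iyuc
Hunk 2: at line 1 remove [vdit,mlag,vrot] add [bkcgy] -> 11 lines: xzew ode bkcgy zhh mxx jjrjs kzy eyzpt fuqbg wuu iyuc
Hunk 3: at line 3 remove [zhh,mxx,jjrjs] add [getxp,kbh] -> 10 lines: xzew ode bkcgy getxp kbh kzy eyzpt fuqbg wuu iyuc
Hunk 4: at line 5 remove [kzy,eyzpt,fuqbg] add [lto,dhzp,yuqq] -> 10 lines: xzew ode bkcgy getxp kbh lto dhzp yuqq wuu iyuc
Hunk 5: at line 7 remove [yuqq,wuu] add [nueb,uicj] -> 10 lines: xzew ode bkcgy getxp kbh lto dhzp nueb uicj iyuc
Final line count: 10

Answer: 10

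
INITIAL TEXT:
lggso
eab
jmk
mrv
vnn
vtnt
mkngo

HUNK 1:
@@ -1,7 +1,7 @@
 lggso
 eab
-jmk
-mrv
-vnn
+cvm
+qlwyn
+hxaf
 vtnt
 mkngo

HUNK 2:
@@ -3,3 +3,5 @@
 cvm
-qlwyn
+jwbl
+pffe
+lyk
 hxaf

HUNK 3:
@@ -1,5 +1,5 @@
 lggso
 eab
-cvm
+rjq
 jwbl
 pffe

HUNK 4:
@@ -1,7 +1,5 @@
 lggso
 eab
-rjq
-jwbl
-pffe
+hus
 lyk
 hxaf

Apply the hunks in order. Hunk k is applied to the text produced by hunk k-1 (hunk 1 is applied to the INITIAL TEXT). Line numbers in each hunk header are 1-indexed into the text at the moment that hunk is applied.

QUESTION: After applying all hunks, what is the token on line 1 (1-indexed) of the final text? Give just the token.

Hunk 1: at line 1 remove [jmk,mrv,vnn] add [cvm,qlwyn,hxaf] -> 7 lines: lggso eab cvm qlwyn hxaf vtnt mkngo
Hunk 2: at line 3 remove [qlwyn] add [jwbl,pffe,lyk] -> 9 lines: lggso eab cvm jwbl pffe lyk hxaf vtnt mkngo
Hunk 3: at line 1 remove [cvm] add [rjq] -> 9 lines: lggso eab rjq jwbl pffe lyk hxaf vtnt mkngo
Hunk 4: at line 1 remove [rjq,jwbl,pffe] add [hus] -> 7 lines: lggso eab hus lyk hxaf vtnt mkngo
Final line 1: lggso

Answer: lggso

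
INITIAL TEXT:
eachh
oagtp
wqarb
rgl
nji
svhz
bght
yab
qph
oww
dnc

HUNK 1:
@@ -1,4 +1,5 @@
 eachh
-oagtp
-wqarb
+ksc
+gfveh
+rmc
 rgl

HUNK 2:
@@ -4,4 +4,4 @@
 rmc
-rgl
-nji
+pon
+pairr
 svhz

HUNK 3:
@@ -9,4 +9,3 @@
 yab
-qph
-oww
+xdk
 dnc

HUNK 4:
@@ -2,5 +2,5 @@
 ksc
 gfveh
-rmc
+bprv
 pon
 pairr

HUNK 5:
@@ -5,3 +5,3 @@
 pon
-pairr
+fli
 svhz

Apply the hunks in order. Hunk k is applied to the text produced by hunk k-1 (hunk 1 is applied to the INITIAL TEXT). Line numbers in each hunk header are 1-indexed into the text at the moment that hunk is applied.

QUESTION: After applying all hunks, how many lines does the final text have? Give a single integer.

Answer: 11

Derivation:
Hunk 1: at line 1 remove [oagtp,wqarb] add [ksc,gfveh,rmc] -> 12 lines: eachh ksc gfveh rmc rgl nji svhz bght yab qph oww dnc
Hunk 2: at line 4 remove [rgl,nji] add [pon,pairr] -> 12 lines: eachh ksc gfveh rmc pon pairr svhz bght yab qph oww dnc
Hunk 3: at line 9 remove [qph,oww] add [xdk] -> 11 lines: eachh ksc gfveh rmc pon pairr svhz bght yab xdk dnc
Hunk 4: at line 2 remove [rmc] add [bprv] -> 11 lines: eachh ksc gfveh bprv pon pairr svhz bght yab xdk dnc
Hunk 5: at line 5 remove [pairr] add [fli] -> 11 lines: eachh ksc gfveh bprv pon fli svhz bght yab xdk dnc
Final line count: 11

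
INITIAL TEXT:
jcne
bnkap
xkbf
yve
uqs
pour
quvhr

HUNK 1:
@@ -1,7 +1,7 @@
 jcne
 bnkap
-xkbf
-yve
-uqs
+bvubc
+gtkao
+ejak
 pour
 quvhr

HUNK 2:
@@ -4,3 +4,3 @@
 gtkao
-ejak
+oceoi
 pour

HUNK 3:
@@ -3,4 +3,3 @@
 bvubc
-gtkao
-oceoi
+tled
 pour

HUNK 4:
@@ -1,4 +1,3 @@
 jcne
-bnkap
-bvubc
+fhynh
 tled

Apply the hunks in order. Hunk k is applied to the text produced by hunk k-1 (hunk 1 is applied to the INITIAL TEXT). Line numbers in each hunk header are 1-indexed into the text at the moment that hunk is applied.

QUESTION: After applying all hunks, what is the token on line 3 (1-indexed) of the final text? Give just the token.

Hunk 1: at line 1 remove [xkbf,yve,uqs] add [bvubc,gtkao,ejak] -> 7 lines: jcne bnkap bvubc gtkao ejak pour quvhr
Hunk 2: at line 4 remove [ejak] add [oceoi] -> 7 lines: jcne bnkap bvubc gtkao oceoi pour quvhr
Hunk 3: at line 3 remove [gtkao,oceoi] add [tled] -> 6 lines: jcne bnkap bvubc tled pour quvhr
Hunk 4: at line 1 remove [bnkap,bvubc] add [fhynh] -> 5 lines: jcne fhynh tled pour quvhr
Final line 3: tled

Answer: tled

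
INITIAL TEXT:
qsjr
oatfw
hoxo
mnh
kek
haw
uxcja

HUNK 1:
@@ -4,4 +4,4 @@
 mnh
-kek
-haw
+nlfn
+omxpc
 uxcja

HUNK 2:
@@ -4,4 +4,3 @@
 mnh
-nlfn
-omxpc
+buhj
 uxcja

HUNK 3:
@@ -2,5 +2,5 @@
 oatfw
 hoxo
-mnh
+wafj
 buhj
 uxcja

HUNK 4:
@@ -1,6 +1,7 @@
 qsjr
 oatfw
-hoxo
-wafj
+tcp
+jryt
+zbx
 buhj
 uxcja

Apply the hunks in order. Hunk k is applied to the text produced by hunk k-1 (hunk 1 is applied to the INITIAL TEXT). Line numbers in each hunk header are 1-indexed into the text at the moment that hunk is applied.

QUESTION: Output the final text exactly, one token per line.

Hunk 1: at line 4 remove [kek,haw] add [nlfn,omxpc] -> 7 lines: qsjr oatfw hoxo mnh nlfn omxpc uxcja
Hunk 2: at line 4 remove [nlfn,omxpc] add [buhj] -> 6 lines: qsjr oatfw hoxo mnh buhj uxcja
Hunk 3: at line 2 remove [mnh] add [wafj] -> 6 lines: qsjr oatfw hoxo wafj buhj uxcja
Hunk 4: at line 1 remove [hoxo,wafj] add [tcp,jryt,zbx] -> 7 lines: qsjr oatfw tcp jryt zbx buhj uxcja

Answer: qsjr
oatfw
tcp
jryt
zbx
buhj
uxcja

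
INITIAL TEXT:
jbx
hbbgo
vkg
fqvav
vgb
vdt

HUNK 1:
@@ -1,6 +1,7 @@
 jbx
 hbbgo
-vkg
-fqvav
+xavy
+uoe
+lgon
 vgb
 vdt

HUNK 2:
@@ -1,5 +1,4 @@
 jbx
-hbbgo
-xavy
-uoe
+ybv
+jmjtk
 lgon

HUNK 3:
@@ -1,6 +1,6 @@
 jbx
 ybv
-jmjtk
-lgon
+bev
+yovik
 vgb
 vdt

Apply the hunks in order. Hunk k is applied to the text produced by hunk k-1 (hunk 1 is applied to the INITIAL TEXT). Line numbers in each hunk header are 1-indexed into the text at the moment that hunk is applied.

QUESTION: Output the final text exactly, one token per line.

Hunk 1: at line 1 remove [vkg,fqvav] add [xavy,uoe,lgon] -> 7 lines: jbx hbbgo xavy uoe lgon vgb vdt
Hunk 2: at line 1 remove [hbbgo,xavy,uoe] add [ybv,jmjtk] -> 6 lines: jbx ybv jmjtk lgon vgb vdt
Hunk 3: at line 1 remove [jmjtk,lgon] add [bev,yovik] -> 6 lines: jbx ybv bev yovik vgb vdt

Answer: jbx
ybv
bev
yovik
vgb
vdt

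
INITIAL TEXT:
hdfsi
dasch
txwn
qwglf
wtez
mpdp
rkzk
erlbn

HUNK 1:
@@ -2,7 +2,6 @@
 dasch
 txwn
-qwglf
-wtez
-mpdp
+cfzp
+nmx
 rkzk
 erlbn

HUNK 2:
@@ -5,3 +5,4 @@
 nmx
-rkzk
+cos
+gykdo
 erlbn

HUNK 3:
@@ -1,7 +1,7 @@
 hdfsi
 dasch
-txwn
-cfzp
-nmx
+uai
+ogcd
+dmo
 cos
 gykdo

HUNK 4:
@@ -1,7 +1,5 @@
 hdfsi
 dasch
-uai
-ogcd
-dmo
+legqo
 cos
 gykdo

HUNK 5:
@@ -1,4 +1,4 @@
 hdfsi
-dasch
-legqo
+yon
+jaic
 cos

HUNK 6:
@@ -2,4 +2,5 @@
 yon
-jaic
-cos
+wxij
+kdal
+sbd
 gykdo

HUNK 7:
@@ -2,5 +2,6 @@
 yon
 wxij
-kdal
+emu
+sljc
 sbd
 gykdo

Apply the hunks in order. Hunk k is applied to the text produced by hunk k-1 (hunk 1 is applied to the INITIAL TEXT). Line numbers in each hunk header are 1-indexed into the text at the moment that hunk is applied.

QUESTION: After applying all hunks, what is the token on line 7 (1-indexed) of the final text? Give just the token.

Hunk 1: at line 2 remove [qwglf,wtez,mpdp] add [cfzp,nmx] -> 7 lines: hdfsi dasch txwn cfzp nmx rkzk erlbn
Hunk 2: at line 5 remove [rkzk] add [cos,gykdo] -> 8 lines: hdfsi dasch txwn cfzp nmx cos gykdo erlbn
Hunk 3: at line 1 remove [txwn,cfzp,nmx] add [uai,ogcd,dmo] -> 8 lines: hdfsi dasch uai ogcd dmo cos gykdo erlbn
Hunk 4: at line 1 remove [uai,ogcd,dmo] add [legqo] -> 6 lines: hdfsi dasch legqo cos gykdo erlbn
Hunk 5: at line 1 remove [dasch,legqo] add [yon,jaic] -> 6 lines: hdfsi yon jaic cos gykdo erlbn
Hunk 6: at line 2 remove [jaic,cos] add [wxij,kdal,sbd] -> 7 lines: hdfsi yon wxij kdal sbd gykdo erlbn
Hunk 7: at line 2 remove [kdal] add [emu,sljc] -> 8 lines: hdfsi yon wxij emu sljc sbd gykdo erlbn
Final line 7: gykdo

Answer: gykdo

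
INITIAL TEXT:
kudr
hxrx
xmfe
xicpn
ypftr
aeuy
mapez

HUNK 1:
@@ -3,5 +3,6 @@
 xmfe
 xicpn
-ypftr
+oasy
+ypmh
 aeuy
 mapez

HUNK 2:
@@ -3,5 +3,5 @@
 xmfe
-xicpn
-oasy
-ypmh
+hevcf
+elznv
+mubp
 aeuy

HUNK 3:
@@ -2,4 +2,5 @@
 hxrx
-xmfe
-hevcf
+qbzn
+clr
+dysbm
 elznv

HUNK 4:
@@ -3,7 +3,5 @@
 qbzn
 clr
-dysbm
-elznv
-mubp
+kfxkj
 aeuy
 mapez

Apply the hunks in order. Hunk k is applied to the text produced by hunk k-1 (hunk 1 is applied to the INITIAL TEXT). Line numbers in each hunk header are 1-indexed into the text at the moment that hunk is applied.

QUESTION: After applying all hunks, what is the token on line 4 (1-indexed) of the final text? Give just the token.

Answer: clr

Derivation:
Hunk 1: at line 3 remove [ypftr] add [oasy,ypmh] -> 8 lines: kudr hxrx xmfe xicpn oasy ypmh aeuy mapez
Hunk 2: at line 3 remove [xicpn,oasy,ypmh] add [hevcf,elznv,mubp] -> 8 lines: kudr hxrx xmfe hevcf elznv mubp aeuy mapez
Hunk 3: at line 2 remove [xmfe,hevcf] add [qbzn,clr,dysbm] -> 9 lines: kudr hxrx qbzn clr dysbm elznv mubp aeuy mapez
Hunk 4: at line 3 remove [dysbm,elznv,mubp] add [kfxkj] -> 7 lines: kudr hxrx qbzn clr kfxkj aeuy mapez
Final line 4: clr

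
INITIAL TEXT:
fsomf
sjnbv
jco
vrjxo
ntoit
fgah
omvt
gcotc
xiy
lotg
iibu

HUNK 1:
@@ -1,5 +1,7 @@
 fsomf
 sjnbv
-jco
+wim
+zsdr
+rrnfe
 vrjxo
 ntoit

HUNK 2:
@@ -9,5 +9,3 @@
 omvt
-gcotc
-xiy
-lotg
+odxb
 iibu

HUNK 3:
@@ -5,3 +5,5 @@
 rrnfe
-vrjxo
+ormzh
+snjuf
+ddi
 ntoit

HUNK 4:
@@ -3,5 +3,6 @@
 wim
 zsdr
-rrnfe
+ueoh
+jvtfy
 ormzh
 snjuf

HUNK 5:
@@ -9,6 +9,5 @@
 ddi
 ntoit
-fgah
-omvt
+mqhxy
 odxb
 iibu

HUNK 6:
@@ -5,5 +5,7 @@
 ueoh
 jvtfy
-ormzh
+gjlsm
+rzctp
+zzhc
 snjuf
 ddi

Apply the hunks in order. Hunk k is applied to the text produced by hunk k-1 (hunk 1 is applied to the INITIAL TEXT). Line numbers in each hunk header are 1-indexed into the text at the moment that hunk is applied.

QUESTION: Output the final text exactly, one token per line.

Hunk 1: at line 1 remove [jco] add [wim,zsdr,rrnfe] -> 13 lines: fsomf sjnbv wim zsdr rrnfe vrjxo ntoit fgah omvt gcotc xiy lotg iibu
Hunk 2: at line 9 remove [gcotc,xiy,lotg] add [odxb] -> 11 lines: fsomf sjnbv wim zsdr rrnfe vrjxo ntoit fgah omvt odxb iibu
Hunk 3: at line 5 remove [vrjxo] add [ormzh,snjuf,ddi] -> 13 lines: fsomf sjnbv wim zsdr rrnfe ormzh snjuf ddi ntoit fgah omvt odxb iibu
Hunk 4: at line 3 remove [rrnfe] add [ueoh,jvtfy] -> 14 lines: fsomf sjnbv wim zsdr ueoh jvtfy ormzh snjuf ddi ntoit fgah omvt odxb iibu
Hunk 5: at line 9 remove [fgah,omvt] add [mqhxy] -> 13 lines: fsomf sjnbv wim zsdr ueoh jvtfy ormzh snjuf ddi ntoit mqhxy odxb iibu
Hunk 6: at line 5 remove [ormzh] add [gjlsm,rzctp,zzhc] -> 15 lines: fsomf sjnbv wim zsdr ueoh jvtfy gjlsm rzctp zzhc snjuf ddi ntoit mqhxy odxb iibu

Answer: fsomf
sjnbv
wim
zsdr
ueoh
jvtfy
gjlsm
rzctp
zzhc
snjuf
ddi
ntoit
mqhxy
odxb
iibu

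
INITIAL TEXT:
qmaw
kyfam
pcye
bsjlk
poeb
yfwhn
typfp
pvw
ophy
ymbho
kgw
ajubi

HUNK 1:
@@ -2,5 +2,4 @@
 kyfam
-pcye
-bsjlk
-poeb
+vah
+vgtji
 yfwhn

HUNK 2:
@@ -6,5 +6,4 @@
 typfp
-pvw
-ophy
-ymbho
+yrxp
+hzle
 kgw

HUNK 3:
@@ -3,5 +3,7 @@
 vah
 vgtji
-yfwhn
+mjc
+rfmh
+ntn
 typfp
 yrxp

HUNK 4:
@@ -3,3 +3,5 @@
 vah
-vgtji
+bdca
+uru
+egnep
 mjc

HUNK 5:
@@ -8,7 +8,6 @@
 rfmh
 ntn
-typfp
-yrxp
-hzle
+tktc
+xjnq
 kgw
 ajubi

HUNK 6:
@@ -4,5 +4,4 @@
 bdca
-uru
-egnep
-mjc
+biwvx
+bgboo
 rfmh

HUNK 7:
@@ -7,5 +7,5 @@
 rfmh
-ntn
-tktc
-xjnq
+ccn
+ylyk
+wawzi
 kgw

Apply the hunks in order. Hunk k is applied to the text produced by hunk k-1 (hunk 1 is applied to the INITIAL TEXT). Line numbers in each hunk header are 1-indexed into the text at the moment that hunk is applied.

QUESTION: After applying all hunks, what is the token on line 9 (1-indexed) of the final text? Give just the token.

Hunk 1: at line 2 remove [pcye,bsjlk,poeb] add [vah,vgtji] -> 11 lines: qmaw kyfam vah vgtji yfwhn typfp pvw ophy ymbho kgw ajubi
Hunk 2: at line 6 remove [pvw,ophy,ymbho] add [yrxp,hzle] -> 10 lines: qmaw kyfam vah vgtji yfwhn typfp yrxp hzle kgw ajubi
Hunk 3: at line 3 remove [yfwhn] add [mjc,rfmh,ntn] -> 12 lines: qmaw kyfam vah vgtji mjc rfmh ntn typfp yrxp hzle kgw ajubi
Hunk 4: at line 3 remove [vgtji] add [bdca,uru,egnep] -> 14 lines: qmaw kyfam vah bdca uru egnep mjc rfmh ntn typfp yrxp hzle kgw ajubi
Hunk 5: at line 8 remove [typfp,yrxp,hzle] add [tktc,xjnq] -> 13 lines: qmaw kyfam vah bdca uru egnep mjc rfmh ntn tktc xjnq kgw ajubi
Hunk 6: at line 4 remove [uru,egnep,mjc] add [biwvx,bgboo] -> 12 lines: qmaw kyfam vah bdca biwvx bgboo rfmh ntn tktc xjnq kgw ajubi
Hunk 7: at line 7 remove [ntn,tktc,xjnq] add [ccn,ylyk,wawzi] -> 12 lines: qmaw kyfam vah bdca biwvx bgboo rfmh ccn ylyk wawzi kgw ajubi
Final line 9: ylyk

Answer: ylyk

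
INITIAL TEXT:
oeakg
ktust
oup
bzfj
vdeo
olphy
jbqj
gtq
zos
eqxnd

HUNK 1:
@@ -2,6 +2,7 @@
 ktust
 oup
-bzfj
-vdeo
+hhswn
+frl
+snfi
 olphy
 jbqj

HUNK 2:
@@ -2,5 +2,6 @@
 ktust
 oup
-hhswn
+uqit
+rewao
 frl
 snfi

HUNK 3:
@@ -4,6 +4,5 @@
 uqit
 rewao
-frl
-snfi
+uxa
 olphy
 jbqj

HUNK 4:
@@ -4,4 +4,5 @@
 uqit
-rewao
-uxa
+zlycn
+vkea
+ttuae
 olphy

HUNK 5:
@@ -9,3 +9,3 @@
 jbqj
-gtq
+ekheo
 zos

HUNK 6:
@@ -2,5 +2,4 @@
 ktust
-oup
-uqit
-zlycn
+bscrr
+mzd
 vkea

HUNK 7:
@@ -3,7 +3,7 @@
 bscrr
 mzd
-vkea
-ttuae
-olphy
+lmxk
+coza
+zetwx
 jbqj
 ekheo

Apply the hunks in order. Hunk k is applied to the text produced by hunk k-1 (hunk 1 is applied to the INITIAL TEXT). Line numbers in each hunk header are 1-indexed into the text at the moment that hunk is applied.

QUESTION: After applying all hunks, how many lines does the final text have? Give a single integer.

Answer: 11

Derivation:
Hunk 1: at line 2 remove [bzfj,vdeo] add [hhswn,frl,snfi] -> 11 lines: oeakg ktust oup hhswn frl snfi olphy jbqj gtq zos eqxnd
Hunk 2: at line 2 remove [hhswn] add [uqit,rewao] -> 12 lines: oeakg ktust oup uqit rewao frl snfi olphy jbqj gtq zos eqxnd
Hunk 3: at line 4 remove [frl,snfi] add [uxa] -> 11 lines: oeakg ktust oup uqit rewao uxa olphy jbqj gtq zos eqxnd
Hunk 4: at line 4 remove [rewao,uxa] add [zlycn,vkea,ttuae] -> 12 lines: oeakg ktust oup uqit zlycn vkea ttuae olphy jbqj gtq zos eqxnd
Hunk 5: at line 9 remove [gtq] add [ekheo] -> 12 lines: oeakg ktust oup uqit zlycn vkea ttuae olphy jbqj ekheo zos eqxnd
Hunk 6: at line 2 remove [oup,uqit,zlycn] add [bscrr,mzd] -> 11 lines: oeakg ktust bscrr mzd vkea ttuae olphy jbqj ekheo zos eqxnd
Hunk 7: at line 3 remove [vkea,ttuae,olphy] add [lmxk,coza,zetwx] -> 11 lines: oeakg ktust bscrr mzd lmxk coza zetwx jbqj ekheo zos eqxnd
Final line count: 11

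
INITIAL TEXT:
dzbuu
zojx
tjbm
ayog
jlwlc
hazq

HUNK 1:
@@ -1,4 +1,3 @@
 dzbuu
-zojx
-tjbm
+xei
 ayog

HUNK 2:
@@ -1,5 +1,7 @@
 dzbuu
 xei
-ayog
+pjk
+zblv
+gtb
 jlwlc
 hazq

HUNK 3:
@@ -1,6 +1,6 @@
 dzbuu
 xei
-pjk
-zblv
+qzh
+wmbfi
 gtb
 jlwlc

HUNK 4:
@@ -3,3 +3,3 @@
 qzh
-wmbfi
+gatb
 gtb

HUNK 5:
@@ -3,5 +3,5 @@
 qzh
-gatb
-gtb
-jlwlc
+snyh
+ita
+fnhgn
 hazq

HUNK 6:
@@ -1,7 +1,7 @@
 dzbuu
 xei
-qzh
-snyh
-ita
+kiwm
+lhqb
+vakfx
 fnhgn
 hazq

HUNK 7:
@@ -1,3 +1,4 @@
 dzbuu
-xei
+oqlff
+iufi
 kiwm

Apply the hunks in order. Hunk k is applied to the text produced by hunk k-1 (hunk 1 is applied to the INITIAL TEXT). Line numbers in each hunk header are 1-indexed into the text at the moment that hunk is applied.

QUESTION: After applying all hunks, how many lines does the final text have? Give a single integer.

Answer: 8

Derivation:
Hunk 1: at line 1 remove [zojx,tjbm] add [xei] -> 5 lines: dzbuu xei ayog jlwlc hazq
Hunk 2: at line 1 remove [ayog] add [pjk,zblv,gtb] -> 7 lines: dzbuu xei pjk zblv gtb jlwlc hazq
Hunk 3: at line 1 remove [pjk,zblv] add [qzh,wmbfi] -> 7 lines: dzbuu xei qzh wmbfi gtb jlwlc hazq
Hunk 4: at line 3 remove [wmbfi] add [gatb] -> 7 lines: dzbuu xei qzh gatb gtb jlwlc hazq
Hunk 5: at line 3 remove [gatb,gtb,jlwlc] add [snyh,ita,fnhgn] -> 7 lines: dzbuu xei qzh snyh ita fnhgn hazq
Hunk 6: at line 1 remove [qzh,snyh,ita] add [kiwm,lhqb,vakfx] -> 7 lines: dzbuu xei kiwm lhqb vakfx fnhgn hazq
Hunk 7: at line 1 remove [xei] add [oqlff,iufi] -> 8 lines: dzbuu oqlff iufi kiwm lhqb vakfx fnhgn hazq
Final line count: 8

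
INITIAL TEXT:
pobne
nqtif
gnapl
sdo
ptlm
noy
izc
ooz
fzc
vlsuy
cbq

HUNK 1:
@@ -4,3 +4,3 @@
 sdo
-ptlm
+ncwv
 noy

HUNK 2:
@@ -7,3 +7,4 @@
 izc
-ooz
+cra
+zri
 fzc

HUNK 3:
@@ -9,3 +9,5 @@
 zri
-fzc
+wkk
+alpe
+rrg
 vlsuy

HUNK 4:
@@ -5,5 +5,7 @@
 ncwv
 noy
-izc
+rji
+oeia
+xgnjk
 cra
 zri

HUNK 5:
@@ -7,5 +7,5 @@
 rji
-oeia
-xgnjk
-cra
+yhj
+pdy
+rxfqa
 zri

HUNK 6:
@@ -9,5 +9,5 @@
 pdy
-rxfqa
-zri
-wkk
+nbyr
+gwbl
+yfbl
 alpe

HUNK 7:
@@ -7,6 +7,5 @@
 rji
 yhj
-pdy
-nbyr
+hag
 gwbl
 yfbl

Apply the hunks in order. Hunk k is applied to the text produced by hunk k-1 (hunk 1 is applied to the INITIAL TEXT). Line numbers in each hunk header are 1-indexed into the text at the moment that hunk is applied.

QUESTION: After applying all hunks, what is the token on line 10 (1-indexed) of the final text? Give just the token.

Hunk 1: at line 4 remove [ptlm] add [ncwv] -> 11 lines: pobne nqtif gnapl sdo ncwv noy izc ooz fzc vlsuy cbq
Hunk 2: at line 7 remove [ooz] add [cra,zri] -> 12 lines: pobne nqtif gnapl sdo ncwv noy izc cra zri fzc vlsuy cbq
Hunk 3: at line 9 remove [fzc] add [wkk,alpe,rrg] -> 14 lines: pobne nqtif gnapl sdo ncwv noy izc cra zri wkk alpe rrg vlsuy cbq
Hunk 4: at line 5 remove [izc] add [rji,oeia,xgnjk] -> 16 lines: pobne nqtif gnapl sdo ncwv noy rji oeia xgnjk cra zri wkk alpe rrg vlsuy cbq
Hunk 5: at line 7 remove [oeia,xgnjk,cra] add [yhj,pdy,rxfqa] -> 16 lines: pobne nqtif gnapl sdo ncwv noy rji yhj pdy rxfqa zri wkk alpe rrg vlsuy cbq
Hunk 6: at line 9 remove [rxfqa,zri,wkk] add [nbyr,gwbl,yfbl] -> 16 lines: pobne nqtif gnapl sdo ncwv noy rji yhj pdy nbyr gwbl yfbl alpe rrg vlsuy cbq
Hunk 7: at line 7 remove [pdy,nbyr] add [hag] -> 15 lines: pobne nqtif gnapl sdo ncwv noy rji yhj hag gwbl yfbl alpe rrg vlsuy cbq
Final line 10: gwbl

Answer: gwbl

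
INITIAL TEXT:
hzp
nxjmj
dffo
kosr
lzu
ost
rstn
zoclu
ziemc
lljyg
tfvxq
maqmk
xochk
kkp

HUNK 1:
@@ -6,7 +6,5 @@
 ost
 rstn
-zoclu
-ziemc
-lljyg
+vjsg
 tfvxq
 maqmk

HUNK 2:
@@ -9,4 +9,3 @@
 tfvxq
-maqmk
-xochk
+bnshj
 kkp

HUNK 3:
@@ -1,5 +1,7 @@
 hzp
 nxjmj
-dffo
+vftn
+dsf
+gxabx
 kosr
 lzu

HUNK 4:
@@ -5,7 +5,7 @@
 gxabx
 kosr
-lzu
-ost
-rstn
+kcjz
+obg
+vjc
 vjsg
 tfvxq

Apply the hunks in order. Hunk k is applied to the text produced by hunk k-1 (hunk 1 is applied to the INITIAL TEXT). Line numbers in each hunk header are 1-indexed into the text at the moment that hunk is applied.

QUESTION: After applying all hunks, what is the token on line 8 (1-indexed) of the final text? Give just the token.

Answer: obg

Derivation:
Hunk 1: at line 6 remove [zoclu,ziemc,lljyg] add [vjsg] -> 12 lines: hzp nxjmj dffo kosr lzu ost rstn vjsg tfvxq maqmk xochk kkp
Hunk 2: at line 9 remove [maqmk,xochk] add [bnshj] -> 11 lines: hzp nxjmj dffo kosr lzu ost rstn vjsg tfvxq bnshj kkp
Hunk 3: at line 1 remove [dffo] add [vftn,dsf,gxabx] -> 13 lines: hzp nxjmj vftn dsf gxabx kosr lzu ost rstn vjsg tfvxq bnshj kkp
Hunk 4: at line 5 remove [lzu,ost,rstn] add [kcjz,obg,vjc] -> 13 lines: hzp nxjmj vftn dsf gxabx kosr kcjz obg vjc vjsg tfvxq bnshj kkp
Final line 8: obg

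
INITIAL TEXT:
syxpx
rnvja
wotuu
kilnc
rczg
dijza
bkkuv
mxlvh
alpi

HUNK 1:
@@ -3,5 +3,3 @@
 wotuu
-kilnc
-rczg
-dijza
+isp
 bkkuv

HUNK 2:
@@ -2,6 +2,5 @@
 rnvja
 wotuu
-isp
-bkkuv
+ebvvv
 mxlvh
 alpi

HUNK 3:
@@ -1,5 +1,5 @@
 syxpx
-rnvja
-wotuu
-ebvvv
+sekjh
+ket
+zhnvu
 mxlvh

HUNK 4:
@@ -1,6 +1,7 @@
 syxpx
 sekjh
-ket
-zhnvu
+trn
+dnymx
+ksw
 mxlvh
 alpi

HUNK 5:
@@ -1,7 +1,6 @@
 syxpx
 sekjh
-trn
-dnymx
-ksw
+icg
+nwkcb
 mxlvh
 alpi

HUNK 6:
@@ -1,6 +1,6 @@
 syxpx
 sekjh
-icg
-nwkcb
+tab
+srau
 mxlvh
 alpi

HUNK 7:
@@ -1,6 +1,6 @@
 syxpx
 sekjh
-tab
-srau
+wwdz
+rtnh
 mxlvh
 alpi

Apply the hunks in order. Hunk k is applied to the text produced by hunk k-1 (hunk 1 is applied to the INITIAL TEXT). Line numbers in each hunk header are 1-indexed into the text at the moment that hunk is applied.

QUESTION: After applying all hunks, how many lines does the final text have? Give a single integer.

Hunk 1: at line 3 remove [kilnc,rczg,dijza] add [isp] -> 7 lines: syxpx rnvja wotuu isp bkkuv mxlvh alpi
Hunk 2: at line 2 remove [isp,bkkuv] add [ebvvv] -> 6 lines: syxpx rnvja wotuu ebvvv mxlvh alpi
Hunk 3: at line 1 remove [rnvja,wotuu,ebvvv] add [sekjh,ket,zhnvu] -> 6 lines: syxpx sekjh ket zhnvu mxlvh alpi
Hunk 4: at line 1 remove [ket,zhnvu] add [trn,dnymx,ksw] -> 7 lines: syxpx sekjh trn dnymx ksw mxlvh alpi
Hunk 5: at line 1 remove [trn,dnymx,ksw] add [icg,nwkcb] -> 6 lines: syxpx sekjh icg nwkcb mxlvh alpi
Hunk 6: at line 1 remove [icg,nwkcb] add [tab,srau] -> 6 lines: syxpx sekjh tab srau mxlvh alpi
Hunk 7: at line 1 remove [tab,srau] add [wwdz,rtnh] -> 6 lines: syxpx sekjh wwdz rtnh mxlvh alpi
Final line count: 6

Answer: 6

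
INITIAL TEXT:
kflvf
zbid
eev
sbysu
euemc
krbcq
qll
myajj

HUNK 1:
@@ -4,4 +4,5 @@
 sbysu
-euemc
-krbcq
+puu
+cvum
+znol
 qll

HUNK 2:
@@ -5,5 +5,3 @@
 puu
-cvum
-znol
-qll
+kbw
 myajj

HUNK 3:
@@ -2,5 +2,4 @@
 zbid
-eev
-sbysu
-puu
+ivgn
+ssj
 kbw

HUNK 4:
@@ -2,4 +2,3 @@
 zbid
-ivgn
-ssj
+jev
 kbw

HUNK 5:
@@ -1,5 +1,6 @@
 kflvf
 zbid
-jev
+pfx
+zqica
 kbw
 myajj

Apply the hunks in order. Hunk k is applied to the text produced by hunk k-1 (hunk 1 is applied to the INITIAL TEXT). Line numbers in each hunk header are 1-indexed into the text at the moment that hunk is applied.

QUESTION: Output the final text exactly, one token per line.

Answer: kflvf
zbid
pfx
zqica
kbw
myajj

Derivation:
Hunk 1: at line 4 remove [euemc,krbcq] add [puu,cvum,znol] -> 9 lines: kflvf zbid eev sbysu puu cvum znol qll myajj
Hunk 2: at line 5 remove [cvum,znol,qll] add [kbw] -> 7 lines: kflvf zbid eev sbysu puu kbw myajj
Hunk 3: at line 2 remove [eev,sbysu,puu] add [ivgn,ssj] -> 6 lines: kflvf zbid ivgn ssj kbw myajj
Hunk 4: at line 2 remove [ivgn,ssj] add [jev] -> 5 lines: kflvf zbid jev kbw myajj
Hunk 5: at line 1 remove [jev] add [pfx,zqica] -> 6 lines: kflvf zbid pfx zqica kbw myajj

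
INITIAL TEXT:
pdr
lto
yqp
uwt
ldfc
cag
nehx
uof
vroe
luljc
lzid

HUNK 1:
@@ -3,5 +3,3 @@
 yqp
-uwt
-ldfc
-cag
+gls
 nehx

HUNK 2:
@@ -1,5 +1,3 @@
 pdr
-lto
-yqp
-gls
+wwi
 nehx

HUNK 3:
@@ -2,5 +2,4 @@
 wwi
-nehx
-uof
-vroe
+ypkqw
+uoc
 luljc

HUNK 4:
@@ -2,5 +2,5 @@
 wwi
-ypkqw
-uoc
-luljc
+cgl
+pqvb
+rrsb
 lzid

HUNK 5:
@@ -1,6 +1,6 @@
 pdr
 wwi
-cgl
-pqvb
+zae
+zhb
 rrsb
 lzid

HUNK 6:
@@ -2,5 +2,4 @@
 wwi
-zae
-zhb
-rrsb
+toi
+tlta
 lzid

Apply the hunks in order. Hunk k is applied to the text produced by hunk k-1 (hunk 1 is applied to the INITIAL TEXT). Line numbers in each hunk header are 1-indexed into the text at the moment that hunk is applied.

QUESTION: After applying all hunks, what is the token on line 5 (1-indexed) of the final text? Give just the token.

Hunk 1: at line 3 remove [uwt,ldfc,cag] add [gls] -> 9 lines: pdr lto yqp gls nehx uof vroe luljc lzid
Hunk 2: at line 1 remove [lto,yqp,gls] add [wwi] -> 7 lines: pdr wwi nehx uof vroe luljc lzid
Hunk 3: at line 2 remove [nehx,uof,vroe] add [ypkqw,uoc] -> 6 lines: pdr wwi ypkqw uoc luljc lzid
Hunk 4: at line 2 remove [ypkqw,uoc,luljc] add [cgl,pqvb,rrsb] -> 6 lines: pdr wwi cgl pqvb rrsb lzid
Hunk 5: at line 1 remove [cgl,pqvb] add [zae,zhb] -> 6 lines: pdr wwi zae zhb rrsb lzid
Hunk 6: at line 2 remove [zae,zhb,rrsb] add [toi,tlta] -> 5 lines: pdr wwi toi tlta lzid
Final line 5: lzid

Answer: lzid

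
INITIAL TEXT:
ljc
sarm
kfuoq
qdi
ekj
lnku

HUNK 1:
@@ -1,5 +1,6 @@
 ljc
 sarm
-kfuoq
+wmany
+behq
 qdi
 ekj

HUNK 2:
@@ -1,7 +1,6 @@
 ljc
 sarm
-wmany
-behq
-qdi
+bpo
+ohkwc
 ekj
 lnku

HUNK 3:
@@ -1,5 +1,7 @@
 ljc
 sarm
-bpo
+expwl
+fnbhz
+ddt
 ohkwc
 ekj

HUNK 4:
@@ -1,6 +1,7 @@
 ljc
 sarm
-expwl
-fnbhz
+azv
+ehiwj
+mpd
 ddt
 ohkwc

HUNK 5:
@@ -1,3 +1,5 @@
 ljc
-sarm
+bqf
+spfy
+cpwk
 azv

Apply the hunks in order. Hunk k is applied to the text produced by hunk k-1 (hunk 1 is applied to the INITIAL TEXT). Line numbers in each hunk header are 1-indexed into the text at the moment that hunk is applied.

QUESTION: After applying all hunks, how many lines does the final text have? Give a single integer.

Hunk 1: at line 1 remove [kfuoq] add [wmany,behq] -> 7 lines: ljc sarm wmany behq qdi ekj lnku
Hunk 2: at line 1 remove [wmany,behq,qdi] add [bpo,ohkwc] -> 6 lines: ljc sarm bpo ohkwc ekj lnku
Hunk 3: at line 1 remove [bpo] add [expwl,fnbhz,ddt] -> 8 lines: ljc sarm expwl fnbhz ddt ohkwc ekj lnku
Hunk 4: at line 1 remove [expwl,fnbhz] add [azv,ehiwj,mpd] -> 9 lines: ljc sarm azv ehiwj mpd ddt ohkwc ekj lnku
Hunk 5: at line 1 remove [sarm] add [bqf,spfy,cpwk] -> 11 lines: ljc bqf spfy cpwk azv ehiwj mpd ddt ohkwc ekj lnku
Final line count: 11

Answer: 11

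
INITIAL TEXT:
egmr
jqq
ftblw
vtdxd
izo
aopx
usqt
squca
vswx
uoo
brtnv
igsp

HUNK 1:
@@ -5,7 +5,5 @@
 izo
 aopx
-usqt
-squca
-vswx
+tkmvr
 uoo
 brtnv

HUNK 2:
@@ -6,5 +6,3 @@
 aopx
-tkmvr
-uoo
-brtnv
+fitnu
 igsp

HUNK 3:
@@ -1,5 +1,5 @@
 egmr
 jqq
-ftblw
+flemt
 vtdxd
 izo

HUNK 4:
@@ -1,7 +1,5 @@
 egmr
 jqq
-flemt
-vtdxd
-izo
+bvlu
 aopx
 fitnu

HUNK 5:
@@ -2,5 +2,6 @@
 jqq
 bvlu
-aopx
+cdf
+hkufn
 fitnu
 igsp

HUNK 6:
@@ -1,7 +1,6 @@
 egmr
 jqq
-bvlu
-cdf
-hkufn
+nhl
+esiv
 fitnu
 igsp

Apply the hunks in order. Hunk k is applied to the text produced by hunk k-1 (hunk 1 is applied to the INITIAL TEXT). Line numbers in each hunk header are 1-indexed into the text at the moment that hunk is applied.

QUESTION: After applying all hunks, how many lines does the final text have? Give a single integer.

Answer: 6

Derivation:
Hunk 1: at line 5 remove [usqt,squca,vswx] add [tkmvr] -> 10 lines: egmr jqq ftblw vtdxd izo aopx tkmvr uoo brtnv igsp
Hunk 2: at line 6 remove [tkmvr,uoo,brtnv] add [fitnu] -> 8 lines: egmr jqq ftblw vtdxd izo aopx fitnu igsp
Hunk 3: at line 1 remove [ftblw] add [flemt] -> 8 lines: egmr jqq flemt vtdxd izo aopx fitnu igsp
Hunk 4: at line 1 remove [flemt,vtdxd,izo] add [bvlu] -> 6 lines: egmr jqq bvlu aopx fitnu igsp
Hunk 5: at line 2 remove [aopx] add [cdf,hkufn] -> 7 lines: egmr jqq bvlu cdf hkufn fitnu igsp
Hunk 6: at line 1 remove [bvlu,cdf,hkufn] add [nhl,esiv] -> 6 lines: egmr jqq nhl esiv fitnu igsp
Final line count: 6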